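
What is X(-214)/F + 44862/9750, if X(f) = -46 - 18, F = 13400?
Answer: 500439/108875 ≈ 4.5965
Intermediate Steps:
X(f) = -64
X(-214)/F + 44862/9750 = -64/13400 + 44862/9750 = -64*1/13400 + 44862*(1/9750) = -8/1675 + 7477/1625 = 500439/108875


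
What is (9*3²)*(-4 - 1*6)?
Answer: -810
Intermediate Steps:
(9*3²)*(-4 - 1*6) = (9*9)*(-4 - 6) = 81*(-10) = -810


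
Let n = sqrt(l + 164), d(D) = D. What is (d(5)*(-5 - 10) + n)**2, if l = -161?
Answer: (75 - sqrt(3))**2 ≈ 5368.2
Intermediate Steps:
n = sqrt(3) (n = sqrt(-161 + 164) = sqrt(3) ≈ 1.7320)
(d(5)*(-5 - 10) + n)**2 = (5*(-5 - 10) + sqrt(3))**2 = (5*(-15) + sqrt(3))**2 = (-75 + sqrt(3))**2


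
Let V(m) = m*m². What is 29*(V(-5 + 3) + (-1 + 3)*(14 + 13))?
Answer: 1334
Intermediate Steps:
V(m) = m³
29*(V(-5 + 3) + (-1 + 3)*(14 + 13)) = 29*((-5 + 3)³ + (-1 + 3)*(14 + 13)) = 29*((-2)³ + 2*27) = 29*(-8 + 54) = 29*46 = 1334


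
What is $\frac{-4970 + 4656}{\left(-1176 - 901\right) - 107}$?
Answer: $\frac{157}{1092} \approx 0.14377$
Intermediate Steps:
$\frac{-4970 + 4656}{\left(-1176 - 901\right) - 107} = - \frac{314}{\left(-1176 - 901\right) - 107} = - \frac{314}{-2077 - 107} = - \frac{314}{-2184} = \left(-314\right) \left(- \frac{1}{2184}\right) = \frac{157}{1092}$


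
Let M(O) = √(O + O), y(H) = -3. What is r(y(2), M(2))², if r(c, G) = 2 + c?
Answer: 1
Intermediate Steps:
M(O) = √2*√O (M(O) = √(2*O) = √2*√O)
r(y(2), M(2))² = (2 - 3)² = (-1)² = 1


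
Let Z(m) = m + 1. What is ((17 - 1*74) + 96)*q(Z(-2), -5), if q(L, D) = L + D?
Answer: -234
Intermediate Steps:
Z(m) = 1 + m
q(L, D) = D + L
((17 - 1*74) + 96)*q(Z(-2), -5) = ((17 - 1*74) + 96)*(-5 + (1 - 2)) = ((17 - 74) + 96)*(-5 - 1) = (-57 + 96)*(-6) = 39*(-6) = -234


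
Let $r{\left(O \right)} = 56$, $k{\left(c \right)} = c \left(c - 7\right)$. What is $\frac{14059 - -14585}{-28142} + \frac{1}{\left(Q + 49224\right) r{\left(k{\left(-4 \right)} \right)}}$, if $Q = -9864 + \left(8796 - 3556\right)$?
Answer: $- \frac{35770613129}{35143729600} \approx -1.0178$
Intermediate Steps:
$k{\left(c \right)} = c \left(-7 + c\right)$
$Q = -4624$ ($Q = -9864 + 5240 = -4624$)
$\frac{14059 - -14585}{-28142} + \frac{1}{\left(Q + 49224\right) r{\left(k{\left(-4 \right)} \right)}} = \frac{14059 - -14585}{-28142} + \frac{1}{\left(-4624 + 49224\right) 56} = \left(14059 + 14585\right) \left(- \frac{1}{28142}\right) + \frac{1}{44600} \cdot \frac{1}{56} = 28644 \left(- \frac{1}{28142}\right) + \frac{1}{44600} \cdot \frac{1}{56} = - \frac{14322}{14071} + \frac{1}{2497600} = - \frac{35770613129}{35143729600}$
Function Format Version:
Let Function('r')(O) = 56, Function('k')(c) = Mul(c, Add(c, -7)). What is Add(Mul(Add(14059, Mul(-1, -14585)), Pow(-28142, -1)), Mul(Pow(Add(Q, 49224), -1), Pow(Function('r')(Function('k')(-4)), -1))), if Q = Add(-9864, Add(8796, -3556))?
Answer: Rational(-35770613129, 35143729600) ≈ -1.0178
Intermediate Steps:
Function('k')(c) = Mul(c, Add(-7, c))
Q = -4624 (Q = Add(-9864, 5240) = -4624)
Add(Mul(Add(14059, Mul(-1, -14585)), Pow(-28142, -1)), Mul(Pow(Add(Q, 49224), -1), Pow(Function('r')(Function('k')(-4)), -1))) = Add(Mul(Add(14059, Mul(-1, -14585)), Pow(-28142, -1)), Mul(Pow(Add(-4624, 49224), -1), Pow(56, -1))) = Add(Mul(Add(14059, 14585), Rational(-1, 28142)), Mul(Pow(44600, -1), Rational(1, 56))) = Add(Mul(28644, Rational(-1, 28142)), Mul(Rational(1, 44600), Rational(1, 56))) = Add(Rational(-14322, 14071), Rational(1, 2497600)) = Rational(-35770613129, 35143729600)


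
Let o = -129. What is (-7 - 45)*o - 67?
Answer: 6641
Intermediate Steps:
(-7 - 45)*o - 67 = (-7 - 45)*(-129) - 67 = -52*(-129) - 67 = 6708 - 67 = 6641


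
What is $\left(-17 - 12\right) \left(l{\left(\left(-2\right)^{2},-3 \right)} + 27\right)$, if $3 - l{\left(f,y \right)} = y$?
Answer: $-957$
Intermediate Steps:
$l{\left(f,y \right)} = 3 - y$
$\left(-17 - 12\right) \left(l{\left(\left(-2\right)^{2},-3 \right)} + 27\right) = \left(-17 - 12\right) \left(\left(3 - -3\right) + 27\right) = \left(-17 - 12\right) \left(\left(3 + 3\right) + 27\right) = - 29 \left(6 + 27\right) = \left(-29\right) 33 = -957$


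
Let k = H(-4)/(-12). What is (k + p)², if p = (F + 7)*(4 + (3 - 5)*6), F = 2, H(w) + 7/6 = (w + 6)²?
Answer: 27050401/5184 ≈ 5218.1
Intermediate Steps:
H(w) = -7/6 + (6 + w)² (H(w) = -7/6 + (w + 6)² = -7/6 + (6 + w)²)
k = -17/72 (k = (-7/6 + (6 - 4)²)/(-12) = (-7/6 + 2²)*(-1/12) = (-7/6 + 4)*(-1/12) = (17/6)*(-1/12) = -17/72 ≈ -0.23611)
p = -72 (p = (2 + 7)*(4 + (3 - 5)*6) = 9*(4 - 2*6) = 9*(4 - 12) = 9*(-8) = -72)
(k + p)² = (-17/72 - 72)² = (-5201/72)² = 27050401/5184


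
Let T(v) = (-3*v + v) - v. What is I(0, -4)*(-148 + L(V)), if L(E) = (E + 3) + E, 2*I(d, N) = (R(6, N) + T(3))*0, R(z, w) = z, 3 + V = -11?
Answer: 0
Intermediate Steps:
V = -14 (V = -3 - 11 = -14)
T(v) = -3*v (T(v) = -2*v - v = -3*v)
I(d, N) = 0 (I(d, N) = ((6 - 3*3)*0)/2 = ((6 - 9)*0)/2 = (-3*0)/2 = (½)*0 = 0)
L(E) = 3 + 2*E (L(E) = (3 + E) + E = 3 + 2*E)
I(0, -4)*(-148 + L(V)) = 0*(-148 + (3 + 2*(-14))) = 0*(-148 + (3 - 28)) = 0*(-148 - 25) = 0*(-173) = 0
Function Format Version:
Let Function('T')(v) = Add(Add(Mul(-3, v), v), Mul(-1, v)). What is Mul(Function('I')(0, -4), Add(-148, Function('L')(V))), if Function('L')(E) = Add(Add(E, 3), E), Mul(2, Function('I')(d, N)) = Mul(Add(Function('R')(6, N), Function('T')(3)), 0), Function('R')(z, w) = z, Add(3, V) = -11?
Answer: 0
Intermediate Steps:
V = -14 (V = Add(-3, -11) = -14)
Function('T')(v) = Mul(-3, v) (Function('T')(v) = Add(Mul(-2, v), Mul(-1, v)) = Mul(-3, v))
Function('I')(d, N) = 0 (Function('I')(d, N) = Mul(Rational(1, 2), Mul(Add(6, Mul(-3, 3)), 0)) = Mul(Rational(1, 2), Mul(Add(6, -9), 0)) = Mul(Rational(1, 2), Mul(-3, 0)) = Mul(Rational(1, 2), 0) = 0)
Function('L')(E) = Add(3, Mul(2, E)) (Function('L')(E) = Add(Add(3, E), E) = Add(3, Mul(2, E)))
Mul(Function('I')(0, -4), Add(-148, Function('L')(V))) = Mul(0, Add(-148, Add(3, Mul(2, -14)))) = Mul(0, Add(-148, Add(3, -28))) = Mul(0, Add(-148, -25)) = Mul(0, -173) = 0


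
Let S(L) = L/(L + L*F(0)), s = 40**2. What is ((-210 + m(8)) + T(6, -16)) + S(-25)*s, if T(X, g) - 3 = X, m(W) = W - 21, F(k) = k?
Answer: 1386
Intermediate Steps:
m(W) = -21 + W
T(X, g) = 3 + X
s = 1600
S(L) = 1 (S(L) = L/(L + L*0) = L/(L + 0) = L/L = 1)
((-210 + m(8)) + T(6, -16)) + S(-25)*s = ((-210 + (-21 + 8)) + (3 + 6)) + 1*1600 = ((-210 - 13) + 9) + 1600 = (-223 + 9) + 1600 = -214 + 1600 = 1386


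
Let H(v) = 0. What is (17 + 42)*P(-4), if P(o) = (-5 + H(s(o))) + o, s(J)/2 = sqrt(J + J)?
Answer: -531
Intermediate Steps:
s(J) = 2*sqrt(2)*sqrt(J) (s(J) = 2*sqrt(J + J) = 2*sqrt(2*J) = 2*(sqrt(2)*sqrt(J)) = 2*sqrt(2)*sqrt(J))
P(o) = -5 + o (P(o) = (-5 + 0) + o = -5 + o)
(17 + 42)*P(-4) = (17 + 42)*(-5 - 4) = 59*(-9) = -531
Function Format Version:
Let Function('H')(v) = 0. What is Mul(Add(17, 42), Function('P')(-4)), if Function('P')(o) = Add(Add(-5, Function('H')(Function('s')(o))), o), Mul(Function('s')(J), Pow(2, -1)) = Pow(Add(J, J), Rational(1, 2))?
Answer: -531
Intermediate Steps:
Function('s')(J) = Mul(2, Pow(2, Rational(1, 2)), Pow(J, Rational(1, 2))) (Function('s')(J) = Mul(2, Pow(Add(J, J), Rational(1, 2))) = Mul(2, Pow(Mul(2, J), Rational(1, 2))) = Mul(2, Mul(Pow(2, Rational(1, 2)), Pow(J, Rational(1, 2)))) = Mul(2, Pow(2, Rational(1, 2)), Pow(J, Rational(1, 2))))
Function('P')(o) = Add(-5, o) (Function('P')(o) = Add(Add(-5, 0), o) = Add(-5, o))
Mul(Add(17, 42), Function('P')(-4)) = Mul(Add(17, 42), Add(-5, -4)) = Mul(59, -9) = -531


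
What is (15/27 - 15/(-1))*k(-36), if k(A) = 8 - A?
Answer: 6160/9 ≈ 684.44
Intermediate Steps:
(15/27 - 15/(-1))*k(-36) = (15/27 - 15/(-1))*(8 - 1*(-36)) = (15*(1/27) - 15*(-1))*(8 + 36) = (5/9 + 15)*44 = (140/9)*44 = 6160/9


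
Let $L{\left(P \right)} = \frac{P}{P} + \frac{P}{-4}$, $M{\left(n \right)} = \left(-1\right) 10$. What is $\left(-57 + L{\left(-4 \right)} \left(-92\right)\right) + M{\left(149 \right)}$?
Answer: $-251$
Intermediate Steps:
$M{\left(n \right)} = -10$
$L{\left(P \right)} = 1 - \frac{P}{4}$ ($L{\left(P \right)} = 1 + P \left(- \frac{1}{4}\right) = 1 - \frac{P}{4}$)
$\left(-57 + L{\left(-4 \right)} \left(-92\right)\right) + M{\left(149 \right)} = \left(-57 + \left(1 - -1\right) \left(-92\right)\right) - 10 = \left(-57 + \left(1 + 1\right) \left(-92\right)\right) - 10 = \left(-57 + 2 \left(-92\right)\right) - 10 = \left(-57 - 184\right) - 10 = -241 - 10 = -251$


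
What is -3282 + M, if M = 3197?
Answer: -85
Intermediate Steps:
-3282 + M = -3282 + 3197 = -85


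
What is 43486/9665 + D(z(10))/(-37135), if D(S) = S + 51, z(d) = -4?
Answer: 322879671/71781955 ≈ 4.4981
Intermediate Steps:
D(S) = 51 + S
43486/9665 + D(z(10))/(-37135) = 43486/9665 + (51 - 4)/(-37135) = 43486*(1/9665) + 47*(-1/37135) = 43486/9665 - 47/37135 = 322879671/71781955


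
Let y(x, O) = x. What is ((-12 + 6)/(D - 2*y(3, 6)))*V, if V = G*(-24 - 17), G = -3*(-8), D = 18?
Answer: 492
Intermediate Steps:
G = 24
V = -984 (V = 24*(-24 - 17) = 24*(-41) = -984)
((-12 + 6)/(D - 2*y(3, 6)))*V = ((-12 + 6)/(18 - 2*3))*(-984) = -6/(18 - 6)*(-984) = -6/12*(-984) = -6*1/12*(-984) = -½*(-984) = 492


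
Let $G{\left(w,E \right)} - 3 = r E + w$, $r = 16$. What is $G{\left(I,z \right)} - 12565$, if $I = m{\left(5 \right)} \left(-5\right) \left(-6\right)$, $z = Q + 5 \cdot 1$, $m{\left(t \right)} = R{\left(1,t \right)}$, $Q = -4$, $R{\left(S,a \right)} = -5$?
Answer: $-12696$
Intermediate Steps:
$m{\left(t \right)} = -5$
$z = 1$ ($z = -4 + 5 \cdot 1 = -4 + 5 = 1$)
$I = -150$ ($I = \left(-5\right) \left(-5\right) \left(-6\right) = 25 \left(-6\right) = -150$)
$G{\left(w,E \right)} = 3 + w + 16 E$ ($G{\left(w,E \right)} = 3 + \left(16 E + w\right) = 3 + \left(w + 16 E\right) = 3 + w + 16 E$)
$G{\left(I,z \right)} - 12565 = \left(3 - 150 + 16 \cdot 1\right) - 12565 = \left(3 - 150 + 16\right) - 12565 = -131 - 12565 = -12696$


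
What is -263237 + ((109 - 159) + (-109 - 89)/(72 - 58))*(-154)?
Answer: -253359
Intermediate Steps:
-263237 + ((109 - 159) + (-109 - 89)/(72 - 58))*(-154) = -263237 + (-50 - 198/14)*(-154) = -263237 + (-50 - 198*1/14)*(-154) = -263237 + (-50 - 99/7)*(-154) = -263237 - 449/7*(-154) = -263237 + 9878 = -253359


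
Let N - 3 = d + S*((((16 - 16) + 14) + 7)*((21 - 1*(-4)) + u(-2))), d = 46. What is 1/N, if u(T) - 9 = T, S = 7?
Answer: 1/4753 ≈ 0.00021039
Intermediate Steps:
u(T) = 9 + T
N = 4753 (N = 3 + (46 + 7*((((16 - 16) + 14) + 7)*((21 - 1*(-4)) + (9 - 2)))) = 3 + (46 + 7*(((0 + 14) + 7)*((21 + 4) + 7))) = 3 + (46 + 7*((14 + 7)*(25 + 7))) = 3 + (46 + 7*(21*32)) = 3 + (46 + 7*672) = 3 + (46 + 4704) = 3 + 4750 = 4753)
1/N = 1/4753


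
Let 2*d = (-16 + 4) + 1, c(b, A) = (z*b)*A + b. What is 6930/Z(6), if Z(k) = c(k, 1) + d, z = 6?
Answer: 13860/73 ≈ 189.86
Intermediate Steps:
c(b, A) = b + 6*A*b (c(b, A) = (6*b)*A + b = 6*A*b + b = b + 6*A*b)
d = -11/2 (d = ((-16 + 4) + 1)/2 = (-12 + 1)/2 = (½)*(-11) = -11/2 ≈ -5.5000)
Z(k) = -11/2 + 7*k (Z(k) = k*(1 + 6*1) - 11/2 = k*(1 + 6) - 11/2 = k*7 - 11/2 = 7*k - 11/2 = -11/2 + 7*k)
6930/Z(6) = 6930/(-11/2 + 7*6) = 6930/(-11/2 + 42) = 6930/(73/2) = 6930*(2/73) = 13860/73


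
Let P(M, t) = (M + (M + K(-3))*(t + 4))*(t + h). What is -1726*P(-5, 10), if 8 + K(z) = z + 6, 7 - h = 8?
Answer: 2252430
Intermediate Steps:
h = -1 (h = 7 - 1*8 = 7 - 8 = -1)
K(z) = -2 + z (K(z) = -8 + (z + 6) = -8 + (6 + z) = -2 + z)
P(M, t) = (-1 + t)*(M + (-5 + M)*(4 + t)) (P(M, t) = (M + (M + (-2 - 3))*(t + 4))*(t - 1) = (M + (M - 5)*(4 + t))*(-1 + t) = (M + (-5 + M)*(4 + t))*(-1 + t) = (-1 + t)*(M + (-5 + M)*(4 + t)))
-1726*P(-5, 10) = -1726*(20 - 15*10 - 5*(-5) - 5*10² - 5*10² + 4*(-5)*10) = -1726*(20 - 150 + 25 - 5*100 - 5*100 - 200) = -1726*(20 - 150 + 25 - 500 - 500 - 200) = -1726*(-1305) = 2252430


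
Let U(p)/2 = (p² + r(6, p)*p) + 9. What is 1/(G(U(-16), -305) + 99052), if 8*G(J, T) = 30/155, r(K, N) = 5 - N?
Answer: 124/12282451 ≈ 1.0096e-5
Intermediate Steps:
U(p) = 18 + 2*p² + 2*p*(5 - p) (U(p) = 2*((p² + (5 - p)*p) + 9) = 2*((p² + p*(5 - p)) + 9) = 2*(9 + p² + p*(5 - p)) = 18 + 2*p² + 2*p*(5 - p))
G(J, T) = 3/124 (G(J, T) = (30/155)/8 = (30*(1/155))/8 = (⅛)*(6/31) = 3/124)
1/(G(U(-16), -305) + 99052) = 1/(3/124 + 99052) = 1/(12282451/124) = 124/12282451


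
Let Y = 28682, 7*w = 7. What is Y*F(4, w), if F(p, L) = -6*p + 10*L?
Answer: -401548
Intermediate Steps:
w = 1 (w = (⅐)*7 = 1)
Y*F(4, w) = 28682*(-6*4 + 10*1) = 28682*(-24 + 10) = 28682*(-14) = -401548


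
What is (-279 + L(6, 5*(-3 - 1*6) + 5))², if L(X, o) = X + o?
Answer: 97969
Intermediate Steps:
(-279 + L(6, 5*(-3 - 1*6) + 5))² = (-279 + (6 + (5*(-3 - 1*6) + 5)))² = (-279 + (6 + (5*(-3 - 6) + 5)))² = (-279 + (6 + (5*(-9) + 5)))² = (-279 + (6 + (-45 + 5)))² = (-279 + (6 - 40))² = (-279 - 34)² = (-313)² = 97969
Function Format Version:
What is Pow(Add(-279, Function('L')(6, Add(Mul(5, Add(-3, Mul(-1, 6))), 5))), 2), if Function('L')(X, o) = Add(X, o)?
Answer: 97969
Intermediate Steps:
Pow(Add(-279, Function('L')(6, Add(Mul(5, Add(-3, Mul(-1, 6))), 5))), 2) = Pow(Add(-279, Add(6, Add(Mul(5, Add(-3, Mul(-1, 6))), 5))), 2) = Pow(Add(-279, Add(6, Add(Mul(5, Add(-3, -6)), 5))), 2) = Pow(Add(-279, Add(6, Add(Mul(5, -9), 5))), 2) = Pow(Add(-279, Add(6, Add(-45, 5))), 2) = Pow(Add(-279, Add(6, -40)), 2) = Pow(Add(-279, -34), 2) = Pow(-313, 2) = 97969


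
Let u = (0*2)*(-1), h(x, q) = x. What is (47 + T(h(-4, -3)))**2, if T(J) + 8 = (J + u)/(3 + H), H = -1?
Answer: 1369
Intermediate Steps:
u = 0 (u = 0*(-1) = 0)
T(J) = -8 + J/2 (T(J) = -8 + (J + 0)/(3 - 1) = -8 + J/2)
(47 + T(h(-4, -3)))**2 = (47 + (-8 + (1/2)*(-4)))**2 = (47 + (-8 - 2))**2 = (47 - 10)**2 = 37**2 = 1369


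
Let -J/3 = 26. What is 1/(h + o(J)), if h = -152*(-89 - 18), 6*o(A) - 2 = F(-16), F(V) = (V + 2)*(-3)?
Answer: 3/48814 ≈ 6.1458e-5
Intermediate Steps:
F(V) = -6 - 3*V (F(V) = (2 + V)*(-3) = -6 - 3*V)
J = -78 (J = -3*26 = -78)
o(A) = 22/3 (o(A) = ⅓ + (-6 - 3*(-16))/6 = ⅓ + (-6 + 48)/6 = ⅓ + (⅙)*42 = ⅓ + 7 = 22/3)
h = 16264 (h = -152*(-107) = 16264)
1/(h + o(J)) = 1/(16264 + 22/3) = 1/(48814/3) = 3/48814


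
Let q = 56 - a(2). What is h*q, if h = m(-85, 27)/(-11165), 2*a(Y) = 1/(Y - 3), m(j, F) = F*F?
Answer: -82377/22330 ≈ -3.6891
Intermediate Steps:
m(j, F) = F²
a(Y) = 1/(2*(-3 + Y)) (a(Y) = 1/(2*(Y - 3)) = 1/(2*(-3 + Y)))
q = 113/2 (q = 56 - 1/(2*(-3 + 2)) = 56 - 1/(2*(-1)) = 56 - (-1)/2 = 56 - 1*(-½) = 56 + ½ = 113/2 ≈ 56.500)
h = -729/11165 (h = 27²/(-11165) = 729*(-1/11165) = -729/11165 ≈ -0.065293)
h*q = -729/11165*113/2 = -82377/22330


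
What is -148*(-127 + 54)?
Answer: 10804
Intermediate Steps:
-148*(-127 + 54) = -148*(-73) = 10804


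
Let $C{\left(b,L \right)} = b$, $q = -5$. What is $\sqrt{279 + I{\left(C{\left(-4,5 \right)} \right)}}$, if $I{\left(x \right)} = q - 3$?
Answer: $\sqrt{271} \approx 16.462$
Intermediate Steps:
$I{\left(x \right)} = -8$ ($I{\left(x \right)} = -5 - 3 = -8$)
$\sqrt{279 + I{\left(C{\left(-4,5 \right)} \right)}} = \sqrt{279 - 8} = \sqrt{271}$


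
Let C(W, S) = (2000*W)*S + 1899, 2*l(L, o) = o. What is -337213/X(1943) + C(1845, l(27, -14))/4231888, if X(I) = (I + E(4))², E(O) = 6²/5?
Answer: -2491463716313701/402376379047888 ≈ -6.1919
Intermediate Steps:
l(L, o) = o/2
E(O) = 36/5 (E(O) = 36*(⅕) = 36/5)
C(W, S) = 1899 + 2000*S*W (C(W, S) = 2000*S*W + 1899 = 1899 + 2000*S*W)
X(I) = (36/5 + I)² (X(I) = (I + 36/5)² = (36/5 + I)²)
-337213/X(1943) + C(1845, l(27, -14))/4231888 = -337213*25/(36 + 5*1943)² + (1899 + 2000*((½)*(-14))*1845)/4231888 = -337213*25/(36 + 9715)² + (1899 + 2000*(-7)*1845)*(1/4231888) = -337213/((1/25)*9751²) + (1899 - 25830000)*(1/4231888) = -337213/((1/25)*95082001) - 25828101*1/4231888 = -337213/95082001/25 - 25828101/4231888 = -337213*25/95082001 - 25828101/4231888 = -8430325/95082001 - 25828101/4231888 = -2491463716313701/402376379047888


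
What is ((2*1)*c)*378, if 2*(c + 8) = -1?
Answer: -6426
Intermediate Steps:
c = -17/2 (c = -8 + (1/2)*(-1) = -8 - 1/2 = -17/2 ≈ -8.5000)
((2*1)*c)*378 = ((2*1)*(-17/2))*378 = (2*(-17/2))*378 = -17*378 = -6426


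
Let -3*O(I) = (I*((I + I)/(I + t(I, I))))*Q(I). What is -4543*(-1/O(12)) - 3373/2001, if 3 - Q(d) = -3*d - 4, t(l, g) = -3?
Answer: -31912877/2753376 ≈ -11.590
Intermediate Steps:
Q(d) = 7 + 3*d (Q(d) = 3 - (-3*d - 4) = 3 - (-4 - 3*d) = 3 + (4 + 3*d) = 7 + 3*d)
O(I) = -2*I²*(7 + 3*I)/(3*(-3 + I)) (O(I) = -I*((I + I)/(I - 3))*(7 + 3*I)/3 = -I*((2*I)/(-3 + I))*(7 + 3*I)/3 = -I*(2*I/(-3 + I))*(7 + 3*I)/3 = -2*I²/(-3 + I)*(7 + 3*I)/3 = -2*I²*(7 + 3*I)/(3*(-3 + I)))
-4543*(-1/O(12)) - 3373/2001 = -4543*(-(-3 + 12)/(144*(-14/3 - 2*12))) - 3373/2001 = -4543*(-1/(16*(-14/3 - 24))) - 3373*1/2001 = -4543/((144*(⅑)*(-86/3))*(-1)) - 3373/2001 = -4543/((-1376/3*(-1))) - 3373/2001 = -4543/1376/3 - 3373/2001 = -4543*3/1376 - 3373/2001 = -13629/1376 - 3373/2001 = -31912877/2753376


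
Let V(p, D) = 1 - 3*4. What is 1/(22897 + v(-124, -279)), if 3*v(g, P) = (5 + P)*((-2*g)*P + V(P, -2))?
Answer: 3/19030313 ≈ 1.5764e-7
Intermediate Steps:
V(p, D) = -11 (V(p, D) = 1 - 12 = -11)
v(g, P) = (-11 - 2*P*g)*(5 + P)/3 (v(g, P) = ((5 + P)*((-2*g)*P - 11))/3 = ((5 + P)*(-2*P*g - 11))/3 = ((5 + P)*(-11 - 2*P*g))/3 = ((-11 - 2*P*g)*(5 + P))/3 = (-11 - 2*P*g)*(5 + P)/3)
1/(22897 + v(-124, -279)) = 1/(22897 + (-55/3 - 11/3*(-279) - 10/3*(-279)*(-124) - 2/3*(-124)*(-279)**2)) = 1/(22897 + (-55/3 + 1023 - 115320 - 2/3*(-124)*77841)) = 1/(22897 + (-55/3 + 1023 - 115320 + 6434856)) = 1/(22897 + 18961622/3) = 1/(19030313/3) = 3/19030313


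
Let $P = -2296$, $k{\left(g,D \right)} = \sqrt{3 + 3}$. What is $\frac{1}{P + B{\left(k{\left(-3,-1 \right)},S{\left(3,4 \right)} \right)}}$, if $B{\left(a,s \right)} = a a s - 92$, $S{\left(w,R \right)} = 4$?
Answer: $- \frac{1}{2364} \approx -0.00042301$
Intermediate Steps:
$k{\left(g,D \right)} = \sqrt{6}$
$B{\left(a,s \right)} = -92 + s a^{2}$ ($B{\left(a,s \right)} = a^{2} s - 92 = s a^{2} - 92 = -92 + s a^{2}$)
$\frac{1}{P + B{\left(k{\left(-3,-1 \right)},S{\left(3,4 \right)} \right)}} = \frac{1}{-2296 - \left(92 - 4 \left(\sqrt{6}\right)^{2}\right)} = \frac{1}{-2296 + \left(-92 + 4 \cdot 6\right)} = \frac{1}{-2296 + \left(-92 + 24\right)} = \frac{1}{-2296 - 68} = \frac{1}{-2364} = - \frac{1}{2364}$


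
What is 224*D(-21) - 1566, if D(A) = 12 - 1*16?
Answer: -2462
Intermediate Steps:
D(A) = -4 (D(A) = 12 - 16 = -4)
224*D(-21) - 1566 = 224*(-4) - 1566 = -896 - 1566 = -2462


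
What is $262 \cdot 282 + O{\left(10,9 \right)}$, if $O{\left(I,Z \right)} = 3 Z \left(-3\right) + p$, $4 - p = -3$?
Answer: $73810$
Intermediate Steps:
$p = 7$ ($p = 4 - -3 = 4 + 3 = 7$)
$O{\left(I,Z \right)} = 7 - 9 Z$ ($O{\left(I,Z \right)} = 3 Z \left(-3\right) + 7 = - 9 Z + 7 = 7 - 9 Z$)
$262 \cdot 282 + O{\left(10,9 \right)} = 262 \cdot 282 + \left(7 - 81\right) = 73884 + \left(7 - 81\right) = 73884 - 74 = 73810$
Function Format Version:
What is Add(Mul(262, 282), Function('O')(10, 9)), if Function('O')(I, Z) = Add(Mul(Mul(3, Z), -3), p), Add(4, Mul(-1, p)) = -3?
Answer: 73810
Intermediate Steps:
p = 7 (p = Add(4, Mul(-1, -3)) = Add(4, 3) = 7)
Function('O')(I, Z) = Add(7, Mul(-9, Z)) (Function('O')(I, Z) = Add(Mul(Mul(3, Z), -3), 7) = Add(Mul(-9, Z), 7) = Add(7, Mul(-9, Z)))
Add(Mul(262, 282), Function('O')(10, 9)) = Add(Mul(262, 282), Add(7, Mul(-9, 9))) = Add(73884, Add(7, -81)) = Add(73884, -74) = 73810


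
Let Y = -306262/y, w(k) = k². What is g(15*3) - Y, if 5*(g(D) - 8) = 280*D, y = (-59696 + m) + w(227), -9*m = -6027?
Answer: 27970495/11246 ≈ 2487.1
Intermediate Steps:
m = 2009/3 (m = -⅑*(-6027) = 2009/3 ≈ 669.67)
y = -22492/3 (y = (-59696 + 2009/3) + 227² = -177079/3 + 51529 = -22492/3 ≈ -7497.3)
g(D) = 8 + 56*D (g(D) = 8 + (280*D)/5 = 8 + 56*D)
Y = 459393/11246 (Y = -306262/(-22492/3) = -306262*(-3/22492) = 459393/11246 ≈ 40.849)
g(15*3) - Y = (8 + 56*(15*3)) - 1*459393/11246 = (8 + 56*45) - 459393/11246 = (8 + 2520) - 459393/11246 = 2528 - 459393/11246 = 27970495/11246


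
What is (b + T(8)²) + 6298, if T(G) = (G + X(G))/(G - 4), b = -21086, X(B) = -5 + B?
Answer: -236487/16 ≈ -14780.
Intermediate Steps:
T(G) = (-5 + 2*G)/(-4 + G) (T(G) = (G + (-5 + G))/(G - 4) = (-5 + 2*G)/(-4 + G))
(b + T(8)²) + 6298 = (-21086 + ((-5 + 2*8)/(-4 + 8))²) + 6298 = (-21086 + ((-5 + 16)/4)²) + 6298 = (-21086 + ((¼)*11)²) + 6298 = (-21086 + (11/4)²) + 6298 = (-21086 + 121/16) + 6298 = -337255/16 + 6298 = -236487/16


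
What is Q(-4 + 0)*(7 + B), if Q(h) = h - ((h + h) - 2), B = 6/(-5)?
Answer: 174/5 ≈ 34.800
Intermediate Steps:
B = -6/5 (B = 6*(-⅕) = -6/5 ≈ -1.2000)
Q(h) = 2 - h (Q(h) = h - (2*h - 2) = h - (-2 + 2*h) = h + (2 - 2*h) = 2 - h)
Q(-4 + 0)*(7 + B) = (2 - (-4 + 0))*(7 - 6/5) = (2 - 1*(-4))*(29/5) = (2 + 4)*(29/5) = 6*(29/5) = 174/5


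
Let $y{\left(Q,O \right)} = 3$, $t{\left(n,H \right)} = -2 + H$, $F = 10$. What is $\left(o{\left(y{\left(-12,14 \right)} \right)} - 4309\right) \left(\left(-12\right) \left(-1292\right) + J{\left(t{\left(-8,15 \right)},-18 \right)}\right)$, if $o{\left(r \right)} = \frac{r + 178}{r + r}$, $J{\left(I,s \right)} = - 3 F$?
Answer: $-66210667$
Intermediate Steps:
$J{\left(I,s \right)} = -30$ ($J{\left(I,s \right)} = \left(-3\right) 10 = -30$)
$o{\left(r \right)} = \frac{178 + r}{2 r}$
$\left(o{\left(y{\left(-12,14 \right)} \right)} - 4309\right) \left(\left(-12\right) \left(-1292\right) + J{\left(t{\left(-8,15 \right)},-18 \right)}\right) = \left(\frac{178 + 3}{2 \cdot 3} - 4309\right) \left(\left(-12\right) \left(-1292\right) - 30\right) = \left(\frac{1}{2} \cdot \frac{1}{3} \cdot 181 - 4309\right) \left(15504 - 30\right) = \left(\frac{181}{6} - 4309\right) 15474 = \left(- \frac{25673}{6}\right) 15474 = -66210667$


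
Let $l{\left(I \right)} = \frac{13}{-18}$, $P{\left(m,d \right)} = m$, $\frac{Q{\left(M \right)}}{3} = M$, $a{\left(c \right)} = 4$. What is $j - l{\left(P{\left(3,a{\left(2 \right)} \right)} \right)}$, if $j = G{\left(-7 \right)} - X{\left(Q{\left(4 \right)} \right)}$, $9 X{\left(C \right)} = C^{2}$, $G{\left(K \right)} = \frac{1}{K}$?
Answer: $- \frac{1943}{126} \approx -15.421$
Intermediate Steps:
$Q{\left(M \right)} = 3 M$
$X{\left(C \right)} = \frac{C^{2}}{9}$
$l{\left(I \right)} = - \frac{13}{18}$ ($l{\left(I \right)} = 13 \left(- \frac{1}{18}\right) = - \frac{13}{18}$)
$j = - \frac{113}{7}$ ($j = \frac{1}{-7} - \frac{\left(3 \cdot 4\right)^{2}}{9} = - \frac{1}{7} - \frac{12^{2}}{9} = - \frac{1}{7} - \frac{1}{9} \cdot 144 = - \frac{1}{7} - 16 = - \frac{113}{7} \approx -16.143$)
$j - l{\left(P{\left(3,a{\left(2 \right)} \right)} \right)} = - \frac{113}{7} - - \frac{13}{18} = - \frac{113}{7} + \frac{13}{18} = - \frac{1943}{126}$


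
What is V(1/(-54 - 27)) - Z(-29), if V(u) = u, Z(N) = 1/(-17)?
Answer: 64/1377 ≈ 0.046478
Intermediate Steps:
Z(N) = -1/17
V(1/(-54 - 27)) - Z(-29) = 1/(-54 - 27) - 1*(-1/17) = 1/(-81) + 1/17 = -1/81 + 1/17 = 64/1377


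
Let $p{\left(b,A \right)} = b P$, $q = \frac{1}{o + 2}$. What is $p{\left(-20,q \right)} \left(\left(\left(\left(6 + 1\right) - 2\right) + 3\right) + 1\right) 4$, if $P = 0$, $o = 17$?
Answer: $0$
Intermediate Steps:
$q = \frac{1}{19}$ ($q = \frac{1}{17 + 2} = \frac{1}{19} \approx 0.052632$)
$p{\left(b,A \right)} = 0$ ($p{\left(b,A \right)} = b 0 = 0$)
$p{\left(-20,q \right)} \left(\left(\left(\left(6 + 1\right) - 2\right) + 3\right) + 1\right) 4 = 0 \left(\left(\left(\left(6 + 1\right) - 2\right) + 3\right) + 1\right) 4 = 0 \left(\left(\left(7 - 2\right) + 3\right) + 1\right) 4 = 0 \left(\left(5 + 3\right) + 1\right) 4 = 0 \left(8 + 1\right) 4 = 0 \cdot 9 \cdot 4 = 0 \cdot 36 = 0$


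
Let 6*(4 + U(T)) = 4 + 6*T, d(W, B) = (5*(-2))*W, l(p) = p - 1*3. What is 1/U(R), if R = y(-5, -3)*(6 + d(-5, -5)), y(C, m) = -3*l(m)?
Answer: 3/3014 ≈ 0.00099535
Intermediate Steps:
l(p) = -3 + p (l(p) = p - 3 = -3 + p)
y(C, m) = 9 - 3*m (y(C, m) = -3*(-3 + m) = 9 - 3*m)
d(W, B) = -10*W
R = 1008 (R = (9 - 3*(-3))*(6 - 10*(-5)) = (9 + 9)*(6 + 50) = 18*56 = 1008)
U(T) = -10/3 + T (U(T) = -4 + (4 + 6*T)/6 = -4 + (2/3 + T) = -10/3 + T)
1/U(R) = 1/(-10/3 + 1008) = 1/(3014/3) = 3/3014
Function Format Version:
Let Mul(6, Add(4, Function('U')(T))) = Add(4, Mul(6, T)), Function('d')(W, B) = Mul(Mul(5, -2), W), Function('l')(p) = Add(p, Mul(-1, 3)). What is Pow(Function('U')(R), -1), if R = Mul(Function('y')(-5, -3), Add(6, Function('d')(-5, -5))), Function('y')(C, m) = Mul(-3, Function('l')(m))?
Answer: Rational(3, 3014) ≈ 0.00099535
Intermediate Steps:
Function('l')(p) = Add(-3, p) (Function('l')(p) = Add(p, -3) = Add(-3, p))
Function('y')(C, m) = Add(9, Mul(-3, m)) (Function('y')(C, m) = Mul(-3, Add(-3, m)) = Add(9, Mul(-3, m)))
Function('d')(W, B) = Mul(-10, W)
R = 1008 (R = Mul(Add(9, Mul(-3, -3)), Add(6, Mul(-10, -5))) = Mul(Add(9, 9), Add(6, 50)) = Mul(18, 56) = 1008)
Function('U')(T) = Add(Rational(-10, 3), T) (Function('U')(T) = Add(-4, Mul(Rational(1, 6), Add(4, Mul(6, T)))) = Add(-4, Add(Rational(2, 3), T)) = Add(Rational(-10, 3), T))
Pow(Function('U')(R), -1) = Pow(Add(Rational(-10, 3), 1008), -1) = Pow(Rational(3014, 3), -1) = Rational(3, 3014)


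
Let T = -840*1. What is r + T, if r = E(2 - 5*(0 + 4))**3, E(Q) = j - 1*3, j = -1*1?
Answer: -904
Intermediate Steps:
j = -1
E(Q) = -4 (E(Q) = -1 - 1*3 = -1 - 3 = -4)
r = -64 (r = (-4)**3 = -64)
T = -840
r + T = -64 - 840 = -904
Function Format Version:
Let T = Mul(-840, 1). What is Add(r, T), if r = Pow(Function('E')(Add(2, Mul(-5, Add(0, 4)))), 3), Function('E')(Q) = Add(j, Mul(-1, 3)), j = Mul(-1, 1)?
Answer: -904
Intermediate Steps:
j = -1
Function('E')(Q) = -4 (Function('E')(Q) = Add(-1, Mul(-1, 3)) = Add(-1, -3) = -4)
r = -64 (r = Pow(-4, 3) = -64)
T = -840
Add(r, T) = Add(-64, -840) = -904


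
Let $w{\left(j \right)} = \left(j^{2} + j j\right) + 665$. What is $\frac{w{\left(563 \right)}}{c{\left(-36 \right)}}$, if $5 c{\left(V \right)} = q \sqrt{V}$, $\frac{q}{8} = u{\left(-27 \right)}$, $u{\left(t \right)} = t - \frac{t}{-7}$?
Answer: $\frac{22211105 i}{10368} \approx 2142.3 i$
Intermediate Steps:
$u{\left(t \right)} = \frac{8 t}{7}$ ($u{\left(t \right)} = t - t \left(- \frac{1}{7}\right) = t - - \frac{t}{7} = t + \frac{t}{7} = \frac{8 t}{7}$)
$q = - \frac{1728}{7}$ ($q = 8 \cdot \frac{8}{7} \left(-27\right) = 8 \left(- \frac{216}{7}\right) = - \frac{1728}{7} \approx -246.86$)
$w{\left(j \right)} = 665 + 2 j^{2}$ ($w{\left(j \right)} = \left(j^{2} + j^{2}\right) + 665 = 2 j^{2} + 665 = 665 + 2 j^{2}$)
$c{\left(V \right)} = - \frac{1728 \sqrt{V}}{35}$ ($c{\left(V \right)} = \frac{\left(- \frac{1728}{7}\right) \sqrt{V}}{5} = - \frac{1728 \sqrt{V}}{35}$)
$\frac{w{\left(563 \right)}}{c{\left(-36 \right)}} = \frac{665 + 2 \cdot 563^{2}}{\left(- \frac{1728}{35}\right) \sqrt{-36}} = \frac{665 + 2 \cdot 316969}{\left(- \frac{1728}{35}\right) 6 i} = \frac{665 + 633938}{\left(- \frac{10368}{35}\right) i} = 634603 \frac{35 i}{10368} = \frac{22211105 i}{10368}$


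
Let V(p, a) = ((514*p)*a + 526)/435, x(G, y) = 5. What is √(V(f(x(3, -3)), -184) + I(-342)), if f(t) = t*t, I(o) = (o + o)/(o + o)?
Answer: I*√114232885/145 ≈ 73.71*I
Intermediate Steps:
I(o) = 1 (I(o) = (2*o)/((2*o)) = (2*o)*(1/(2*o)) = 1)
f(t) = t²
V(p, a) = 526/435 + 514*a*p/435 (V(p, a) = (514*a*p + 526)*(1/435) = (526 + 514*a*p)*(1/435) = 526/435 + 514*a*p/435)
√(V(f(x(3, -3)), -184) + I(-342)) = √((526/435 + (514/435)*(-184)*5²) + 1) = √((526/435 + (514/435)*(-184)*25) + 1) = √((526/435 - 472880/87) + 1) = √(-787958/145 + 1) = √(-787813/145) = I*√114232885/145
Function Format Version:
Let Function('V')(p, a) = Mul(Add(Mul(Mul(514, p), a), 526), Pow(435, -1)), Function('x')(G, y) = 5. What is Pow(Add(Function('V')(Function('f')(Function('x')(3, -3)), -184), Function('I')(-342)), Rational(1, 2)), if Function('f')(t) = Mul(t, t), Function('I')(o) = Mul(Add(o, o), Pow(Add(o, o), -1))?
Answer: Mul(Rational(1, 145), I, Pow(114232885, Rational(1, 2))) ≈ Mul(73.710, I)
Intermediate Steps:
Function('I')(o) = 1 (Function('I')(o) = Mul(Mul(2, o), Pow(Mul(2, o), -1)) = Mul(Mul(2, o), Mul(Rational(1, 2), Pow(o, -1))) = 1)
Function('f')(t) = Pow(t, 2)
Function('V')(p, a) = Add(Rational(526, 435), Mul(Rational(514, 435), a, p)) (Function('V')(p, a) = Mul(Add(Mul(514, a, p), 526), Rational(1, 435)) = Mul(Add(526, Mul(514, a, p)), Rational(1, 435)) = Add(Rational(526, 435), Mul(Rational(514, 435), a, p)))
Pow(Add(Function('V')(Function('f')(Function('x')(3, -3)), -184), Function('I')(-342)), Rational(1, 2)) = Pow(Add(Add(Rational(526, 435), Mul(Rational(514, 435), -184, Pow(5, 2))), 1), Rational(1, 2)) = Pow(Add(Add(Rational(526, 435), Mul(Rational(514, 435), -184, 25)), 1), Rational(1, 2)) = Pow(Add(Add(Rational(526, 435), Rational(-472880, 87)), 1), Rational(1, 2)) = Pow(Add(Rational(-787958, 145), 1), Rational(1, 2)) = Pow(Rational(-787813, 145), Rational(1, 2)) = Mul(Rational(1, 145), I, Pow(114232885, Rational(1, 2)))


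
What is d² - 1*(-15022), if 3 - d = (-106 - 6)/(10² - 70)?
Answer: 3390151/225 ≈ 15067.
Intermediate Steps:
d = 101/15 (d = 3 - (-106 - 6)/(10² - 70) = 3 - (-112)/(100 - 70) = 3 - (-112)/30 = 3 - 1*(-56/15) = 3 + 56/15 = 101/15 ≈ 6.7333)
d² - 1*(-15022) = (101/15)² - 1*(-15022) = 10201/225 + 15022 = 3390151/225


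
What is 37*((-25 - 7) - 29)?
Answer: -2257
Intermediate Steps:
37*((-25 - 7) - 29) = 37*(-32 - 29) = 37*(-61) = -2257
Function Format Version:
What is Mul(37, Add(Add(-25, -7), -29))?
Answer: -2257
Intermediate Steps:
Mul(37, Add(Add(-25, -7), -29)) = Mul(37, Add(-32, -29)) = Mul(37, -61) = -2257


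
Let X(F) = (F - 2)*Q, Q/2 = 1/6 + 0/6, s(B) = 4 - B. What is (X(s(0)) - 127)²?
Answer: 143641/9 ≈ 15960.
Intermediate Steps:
Q = ⅓ (Q = 2*(1/6 + 0/6) = 2*(1*(⅙) + 0*(⅙)) = 2*(⅙ + 0) = 2*(⅙) = ⅓ ≈ 0.33333)
X(F) = -⅔ + F/3 (X(F) = (F - 2)*(⅓) = (-2 + F)*(⅓) = -⅔ + F/3)
(X(s(0)) - 127)² = ((-⅔ + (4 - 1*0)/3) - 127)² = ((-⅔ + (4 + 0)/3) - 127)² = ((-⅔ + (⅓)*4) - 127)² = ((-⅔ + 4/3) - 127)² = (⅔ - 127)² = (-379/3)² = 143641/9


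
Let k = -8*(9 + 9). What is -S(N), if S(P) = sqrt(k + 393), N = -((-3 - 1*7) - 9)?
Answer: -sqrt(249) ≈ -15.780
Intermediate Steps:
k = -144 (k = -8*18 = -144)
N = 19 (N = -((-3 - 7) - 9) = -(-10 - 9) = -1*(-19) = 19)
S(P) = sqrt(249) (S(P) = sqrt(-144 + 393) = sqrt(249))
-S(N) = -sqrt(249)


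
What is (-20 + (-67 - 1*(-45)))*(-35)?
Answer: 1470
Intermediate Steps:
(-20 + (-67 - 1*(-45)))*(-35) = (-20 + (-67 + 45))*(-35) = (-20 - 22)*(-35) = -42*(-35) = 1470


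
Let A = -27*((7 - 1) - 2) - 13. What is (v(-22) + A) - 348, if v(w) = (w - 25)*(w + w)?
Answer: 1599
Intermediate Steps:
v(w) = 2*w*(-25 + w) (v(w) = (-25 + w)*(2*w) = 2*w*(-25 + w))
A = -121 (A = -27*(6 - 2) - 13 = -27*4 - 13 = -108 - 13 = -121)
(v(-22) + A) - 348 = (2*(-22)*(-25 - 22) - 121) - 348 = (2*(-22)*(-47) - 121) - 348 = (2068 - 121) - 348 = 1947 - 348 = 1599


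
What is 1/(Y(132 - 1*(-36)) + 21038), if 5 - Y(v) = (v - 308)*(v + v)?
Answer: 1/68083 ≈ 1.4688e-5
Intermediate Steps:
Y(v) = 5 - 2*v*(-308 + v) (Y(v) = 5 - (v - 308)*(v + v) = 5 - (-308 + v)*2*v = 5 - 2*v*(-308 + v))
1/(Y(132 - 1*(-36)) + 21038) = 1/((5 - 2*(132 - 1*(-36))² + 616*(132 - 1*(-36))) + 21038) = 1/((5 - 2*(132 + 36)² + 616*(132 + 36)) + 21038) = 1/((5 - 2*168² + 616*168) + 21038) = 1/((5 - 2*28224 + 103488) + 21038) = 1/((5 - 56448 + 103488) + 21038) = 1/(47045 + 21038) = 1/68083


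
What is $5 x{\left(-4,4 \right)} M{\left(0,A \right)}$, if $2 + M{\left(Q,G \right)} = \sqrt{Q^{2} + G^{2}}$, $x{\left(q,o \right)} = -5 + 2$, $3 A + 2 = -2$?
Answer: $10$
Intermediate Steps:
$A = - \frac{4}{3}$ ($A = - \frac{2}{3} + \frac{1}{3} \left(-2\right) = - \frac{2}{3} - \frac{2}{3} = - \frac{4}{3} \approx -1.3333$)
$x{\left(q,o \right)} = -3$
$M{\left(Q,G \right)} = -2 + \sqrt{G^{2} + Q^{2}}$ ($M{\left(Q,G \right)} = -2 + \sqrt{Q^{2} + G^{2}} = -2 + \sqrt{G^{2} + Q^{2}}$)
$5 x{\left(-4,4 \right)} M{\left(0,A \right)} = 5 \left(-3\right) \left(-2 + \sqrt{\left(- \frac{4}{3}\right)^{2} + 0^{2}}\right) = - 15 \left(-2 + \sqrt{\frac{16}{9} + 0}\right) = - 15 \left(-2 + \sqrt{\frac{16}{9}}\right) = - 15 \left(-2 + \frac{4}{3}\right) = \left(-15\right) \left(- \frac{2}{3}\right) = 10$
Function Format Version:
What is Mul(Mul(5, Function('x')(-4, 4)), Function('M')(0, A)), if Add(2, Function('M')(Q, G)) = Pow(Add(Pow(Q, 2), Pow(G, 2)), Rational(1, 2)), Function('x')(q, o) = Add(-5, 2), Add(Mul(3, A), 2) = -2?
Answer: 10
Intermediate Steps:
A = Rational(-4, 3) (A = Add(Rational(-2, 3), Mul(Rational(1, 3), -2)) = Add(Rational(-2, 3), Rational(-2, 3)) = Rational(-4, 3) ≈ -1.3333)
Function('x')(q, o) = -3
Function('M')(Q, G) = Add(-2, Pow(Add(Pow(G, 2), Pow(Q, 2)), Rational(1, 2))) (Function('M')(Q, G) = Add(-2, Pow(Add(Pow(Q, 2), Pow(G, 2)), Rational(1, 2))) = Add(-2, Pow(Add(Pow(G, 2), Pow(Q, 2)), Rational(1, 2))))
Mul(Mul(5, Function('x')(-4, 4)), Function('M')(0, A)) = Mul(Mul(5, -3), Add(-2, Pow(Add(Pow(Rational(-4, 3), 2), Pow(0, 2)), Rational(1, 2)))) = Mul(-15, Add(-2, Pow(Add(Rational(16, 9), 0), Rational(1, 2)))) = Mul(-15, Add(-2, Pow(Rational(16, 9), Rational(1, 2)))) = Mul(-15, Add(-2, Rational(4, 3))) = Mul(-15, Rational(-2, 3)) = 10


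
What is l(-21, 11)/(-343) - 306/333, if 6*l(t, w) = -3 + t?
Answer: -11514/12691 ≈ -0.90726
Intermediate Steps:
l(t, w) = -1/2 + t/6 (l(t, w) = (-3 + t)/6 = -1/2 + t/6)
l(-21, 11)/(-343) - 306/333 = (-1/2 + (1/6)*(-21))/(-343) - 306/333 = (-1/2 - 7/2)*(-1/343) - 306*1/333 = -4*(-1/343) - 34/37 = 4/343 - 34/37 = -11514/12691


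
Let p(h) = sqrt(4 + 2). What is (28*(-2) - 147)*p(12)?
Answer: -203*sqrt(6) ≈ -497.25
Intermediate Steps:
p(h) = sqrt(6)
(28*(-2) - 147)*p(12) = (28*(-2) - 147)*sqrt(6) = (-56 - 147)*sqrt(6) = -203*sqrt(6)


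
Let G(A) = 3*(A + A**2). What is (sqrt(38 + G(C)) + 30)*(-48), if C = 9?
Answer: -1440 - 96*sqrt(77) ≈ -2282.4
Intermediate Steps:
G(A) = 3*A + 3*A**2
(sqrt(38 + G(C)) + 30)*(-48) = (sqrt(38 + 3*9*(1 + 9)) + 30)*(-48) = (sqrt(38 + 3*9*10) + 30)*(-48) = (sqrt(38 + 270) + 30)*(-48) = (sqrt(308) + 30)*(-48) = (2*sqrt(77) + 30)*(-48) = (30 + 2*sqrt(77))*(-48) = -1440 - 96*sqrt(77)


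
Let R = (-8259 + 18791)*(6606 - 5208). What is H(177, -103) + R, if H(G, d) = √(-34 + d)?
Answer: 14723736 + I*√137 ≈ 1.4724e+7 + 11.705*I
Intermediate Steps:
R = 14723736 (R = 10532*1398 = 14723736)
H(177, -103) + R = √(-34 - 103) + 14723736 = √(-137) + 14723736 = I*√137 + 14723736 = 14723736 + I*√137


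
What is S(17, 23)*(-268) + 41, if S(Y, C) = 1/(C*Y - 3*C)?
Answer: 6467/161 ≈ 40.168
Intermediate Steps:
S(Y, C) = 1/(-3*C + C*Y)
S(17, 23)*(-268) + 41 = (1/(23*(-3 + 17)))*(-268) + 41 = ((1/23)/14)*(-268) + 41 = ((1/23)*(1/14))*(-268) + 41 = (1/322)*(-268) + 41 = -134/161 + 41 = 6467/161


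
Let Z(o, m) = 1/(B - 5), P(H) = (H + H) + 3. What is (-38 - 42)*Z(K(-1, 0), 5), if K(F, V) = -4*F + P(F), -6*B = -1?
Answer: 480/29 ≈ 16.552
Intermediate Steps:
B = ⅙ (B = -⅙*(-1) = ⅙ ≈ 0.16667)
P(H) = 3 + 2*H (P(H) = 2*H + 3 = 3 + 2*H)
K(F, V) = 3 - 2*F (K(F, V) = -4*F + (3 + 2*F) = 3 - 2*F)
Z(o, m) = -6/29 (Z(o, m) = 1/(⅙ - 5) = 1/(-29/6) = -6/29)
(-38 - 42)*Z(K(-1, 0), 5) = (-38 - 42)*(-6/29) = -80*(-6/29) = 480/29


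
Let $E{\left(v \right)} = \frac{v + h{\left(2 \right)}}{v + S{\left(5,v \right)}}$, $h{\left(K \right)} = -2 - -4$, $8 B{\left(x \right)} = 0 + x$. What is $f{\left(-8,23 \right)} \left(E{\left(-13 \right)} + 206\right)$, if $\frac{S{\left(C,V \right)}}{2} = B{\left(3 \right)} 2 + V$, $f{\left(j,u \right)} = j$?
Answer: $- \frac{123776}{75} \approx -1650.3$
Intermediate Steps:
$B{\left(x \right)} = \frac{x}{8}$ ($B{\left(x \right)} = \frac{0 + x}{8} = \frac{x}{8}$)
$h{\left(K \right)} = 2$ ($h{\left(K \right)} = -2 + 4 = 2$)
$S{\left(C,V \right)} = \frac{3}{2} + 2 V$ ($S{\left(C,V \right)} = 2 \left(\frac{1}{8} \cdot 3 \cdot 2 + V\right) = 2 \left(\frac{3}{8} \cdot 2 + V\right) = 2 \left(\frac{3}{4} + V\right) = \frac{3}{2} + 2 V$)
$E{\left(v \right)} = \frac{2 + v}{\frac{3}{2} + 3 v}$ ($E{\left(v \right)} = \frac{v + 2}{v + \left(\frac{3}{2} + 2 v\right)} = \frac{2 + v}{\frac{3}{2} + 3 v}$)
$f{\left(-8,23 \right)} \left(E{\left(-13 \right)} + 206\right) = - 8 \left(\frac{2 \left(2 - 13\right)}{3 \left(1 + 2 \left(-13\right)\right)} + 206\right) = - 8 \left(\frac{2}{3} \frac{1}{1 - 26} \left(-11\right) + 206\right) = - 8 \left(\frac{2}{3} \frac{1}{-25} \left(-11\right) + 206\right) = - 8 \left(\frac{2}{3} \left(- \frac{1}{25}\right) \left(-11\right) + 206\right) = - 8 \left(\frac{22}{75} + 206\right) = \left(-8\right) \frac{15472}{75} = - \frac{123776}{75}$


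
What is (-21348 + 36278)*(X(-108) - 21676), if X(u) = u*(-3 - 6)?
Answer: -309110720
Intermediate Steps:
X(u) = -9*u (X(u) = u*(-9) = -9*u)
(-21348 + 36278)*(X(-108) - 21676) = (-21348 + 36278)*(-9*(-108) - 21676) = 14930*(972 - 21676) = 14930*(-20704) = -309110720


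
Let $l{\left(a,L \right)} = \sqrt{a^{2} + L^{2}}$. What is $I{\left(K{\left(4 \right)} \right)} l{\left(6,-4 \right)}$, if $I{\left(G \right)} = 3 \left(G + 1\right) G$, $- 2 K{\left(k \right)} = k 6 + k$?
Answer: $1092 \sqrt{13} \approx 3937.3$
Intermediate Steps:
$K{\left(k \right)} = - \frac{7 k}{2}$ ($K{\left(k \right)} = - \frac{k 6 + k}{2} = - \frac{6 k + k}{2} = - \frac{7 k}{2}$)
$l{\left(a,L \right)} = \sqrt{L^{2} + a^{2}}$
$I{\left(G \right)} = G \left(3 + 3 G\right)$ ($I{\left(G \right)} = 3 \left(1 + G\right) G = \left(3 + 3 G\right) G = G \left(3 + 3 G\right)$)
$I{\left(K{\left(4 \right)} \right)} l{\left(6,-4 \right)} = 3 \left(\left(- \frac{7}{2}\right) 4\right) \left(1 - 14\right) \sqrt{\left(-4\right)^{2} + 6^{2}} = 3 \left(-14\right) \left(1 - 14\right) \sqrt{16 + 36} = 3 \left(-14\right) \left(-13\right) \sqrt{52} = 546 \cdot 2 \sqrt{13} = 1092 \sqrt{13}$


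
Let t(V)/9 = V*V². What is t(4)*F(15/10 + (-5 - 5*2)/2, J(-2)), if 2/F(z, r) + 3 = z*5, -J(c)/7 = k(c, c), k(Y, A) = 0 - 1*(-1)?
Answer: -384/11 ≈ -34.909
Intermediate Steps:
k(Y, A) = 1 (k(Y, A) = 0 + 1 = 1)
t(V) = 9*V³ (t(V) = 9*(V*V²) = 9*V³)
J(c) = -7 (J(c) = -7*1 = -7)
F(z, r) = 2/(-3 + 5*z) (F(z, r) = 2/(-3 + z*5) = 2/(-3 + 5*z))
t(4)*F(15/10 + (-5 - 5*2)/2, J(-2)) = (9*4³)*(2/(-3 + 5*(15/10 + (-5 - 5*2)/2))) = (9*64)*(2/(-3 + 5*(15*(⅒) + (-5 - 10)*(½)))) = 576*(2/(-3 + 5*(3/2 - 15*½))) = 576*(2/(-3 + 5*(3/2 - 15/2))) = 576*(2/(-3 + 5*(-6))) = 576*(2/(-3 - 30)) = 576*(2/(-33)) = 576*(2*(-1/33)) = 576*(-2/33) = -384/11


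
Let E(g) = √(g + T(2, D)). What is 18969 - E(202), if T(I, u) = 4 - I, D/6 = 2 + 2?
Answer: 18969 - 2*√51 ≈ 18955.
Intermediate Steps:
D = 24 (D = 6*(2 + 2) = 6*4 = 24)
E(g) = √(2 + g) (E(g) = √(g + (4 - 1*2)) = √(g + (4 - 2)) = √(g + 2) = √(2 + g))
18969 - E(202) = 18969 - √(2 + 202) = 18969 - √204 = 18969 - 2*√51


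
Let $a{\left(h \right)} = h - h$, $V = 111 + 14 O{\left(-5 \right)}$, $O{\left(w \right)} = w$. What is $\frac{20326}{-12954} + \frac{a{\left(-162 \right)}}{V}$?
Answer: $- \frac{10163}{6477} \approx -1.5691$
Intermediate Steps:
$V = 41$ ($V = 111 + 14 \left(-5\right) = 111 - 70 = 41$)
$a{\left(h \right)} = 0$
$\frac{20326}{-12954} + \frac{a{\left(-162 \right)}}{V} = \frac{20326}{-12954} + \frac{0}{41} = 20326 \left(- \frac{1}{12954}\right) + 0 \cdot \frac{1}{41} = - \frac{10163}{6477} + 0 = - \frac{10163}{6477}$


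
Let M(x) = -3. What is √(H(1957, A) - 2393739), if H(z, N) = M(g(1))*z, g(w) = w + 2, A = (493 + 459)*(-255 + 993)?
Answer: I*√2399610 ≈ 1549.1*I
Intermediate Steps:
A = 702576 (A = 952*738 = 702576)
g(w) = 2 + w
H(z, N) = -3*z
√(H(1957, A) - 2393739) = √(-3*1957 - 2393739) = √(-5871 - 2393739) = √(-2399610) = I*√2399610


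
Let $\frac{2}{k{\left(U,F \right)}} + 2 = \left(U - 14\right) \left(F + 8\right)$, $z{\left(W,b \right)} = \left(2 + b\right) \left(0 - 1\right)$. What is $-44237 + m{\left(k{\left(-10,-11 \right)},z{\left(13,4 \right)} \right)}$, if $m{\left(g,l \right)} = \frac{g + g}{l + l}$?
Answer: $- \frac{9289771}{210} \approx -44237.0$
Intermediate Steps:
$z{\left(W,b \right)} = -2 - b$ ($z{\left(W,b \right)} = \left(2 + b\right) \left(-1\right) = -2 - b$)
$k{\left(U,F \right)} = \frac{2}{-2 + \left(-14 + U\right) \left(8 + F\right)}$ ($k{\left(U,F \right)} = \frac{2}{-2 + \left(U - 14\right) \left(F + 8\right)} = \frac{2}{-2 + \left(-14 + U\right) \left(8 + F\right)}$)
$m{\left(g,l \right)} = \frac{g}{l}$ ($m{\left(g,l \right)} = \frac{2 g}{2 l} = 2 g \frac{1}{2 l} = \frac{g}{l}$)
$-44237 + m{\left(k{\left(-10,-11 \right)},z{\left(13,4 \right)} \right)} = -44237 + \frac{2 \frac{1}{-114 - -154 + 8 \left(-10\right) - -110}}{-2 - 4} = -44237 + \frac{2 \frac{1}{-114 + 154 - 80 + 110}}{-2 - 4} = -44237 + \frac{2 \cdot \frac{1}{70}}{-6} = -44237 + 2 \cdot \frac{1}{70} \left(- \frac{1}{6}\right) = -44237 + \frac{1}{35} \left(- \frac{1}{6}\right) = -44237 - \frac{1}{210} = - \frac{9289771}{210}$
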